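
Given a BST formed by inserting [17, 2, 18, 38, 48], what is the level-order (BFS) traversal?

Tree insertion order: [17, 2, 18, 38, 48]
Tree (level-order array): [17, 2, 18, None, None, None, 38, None, 48]
BFS from the root, enqueuing left then right child of each popped node:
  queue [17] -> pop 17, enqueue [2, 18], visited so far: [17]
  queue [2, 18] -> pop 2, enqueue [none], visited so far: [17, 2]
  queue [18] -> pop 18, enqueue [38], visited so far: [17, 2, 18]
  queue [38] -> pop 38, enqueue [48], visited so far: [17, 2, 18, 38]
  queue [48] -> pop 48, enqueue [none], visited so far: [17, 2, 18, 38, 48]
Result: [17, 2, 18, 38, 48]


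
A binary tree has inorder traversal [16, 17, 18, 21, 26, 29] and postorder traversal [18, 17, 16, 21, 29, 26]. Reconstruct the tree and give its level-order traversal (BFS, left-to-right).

Inorder:   [16, 17, 18, 21, 26, 29]
Postorder: [18, 17, 16, 21, 29, 26]
Algorithm: postorder visits root last, so walk postorder right-to-left;
each value is the root of the current inorder slice — split it at that
value, recurse on the right subtree first, then the left.
Recursive splits:
  root=26; inorder splits into left=[16, 17, 18, 21], right=[29]
  root=29; inorder splits into left=[], right=[]
  root=21; inorder splits into left=[16, 17, 18], right=[]
  root=16; inorder splits into left=[], right=[17, 18]
  root=17; inorder splits into left=[], right=[18]
  root=18; inorder splits into left=[], right=[]
Reconstructed level-order: [26, 21, 29, 16, 17, 18]


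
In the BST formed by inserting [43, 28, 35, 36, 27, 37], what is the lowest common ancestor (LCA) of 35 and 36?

Tree insertion order: [43, 28, 35, 36, 27, 37]
Tree (level-order array): [43, 28, None, 27, 35, None, None, None, 36, None, 37]
In a BST, the LCA of p=35, q=36 is the first node v on the
root-to-leaf path with p <= v <= q (go left if both < v, right if both > v).
Walk from root:
  at 43: both 35 and 36 < 43, go left
  at 28: both 35 and 36 > 28, go right
  at 35: 35 <= 35 <= 36, this is the LCA
LCA = 35


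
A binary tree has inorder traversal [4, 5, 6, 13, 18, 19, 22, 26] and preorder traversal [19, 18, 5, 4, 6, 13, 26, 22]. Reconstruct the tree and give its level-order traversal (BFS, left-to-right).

Inorder:  [4, 5, 6, 13, 18, 19, 22, 26]
Preorder: [19, 18, 5, 4, 6, 13, 26, 22]
Algorithm: preorder visits root first, so consume preorder in order;
for each root, split the current inorder slice at that value into
left-subtree inorder and right-subtree inorder, then recurse.
Recursive splits:
  root=19; inorder splits into left=[4, 5, 6, 13, 18], right=[22, 26]
  root=18; inorder splits into left=[4, 5, 6, 13], right=[]
  root=5; inorder splits into left=[4], right=[6, 13]
  root=4; inorder splits into left=[], right=[]
  root=6; inorder splits into left=[], right=[13]
  root=13; inorder splits into left=[], right=[]
  root=26; inorder splits into left=[22], right=[]
  root=22; inorder splits into left=[], right=[]
Reconstructed level-order: [19, 18, 26, 5, 22, 4, 6, 13]


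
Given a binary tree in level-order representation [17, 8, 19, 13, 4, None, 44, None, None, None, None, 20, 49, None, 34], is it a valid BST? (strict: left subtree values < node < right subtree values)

Level-order array: [17, 8, 19, 13, 4, None, 44, None, None, None, None, 20, 49, None, 34]
Validate using subtree bounds (lo, hi): at each node, require lo < value < hi,
then recurse left with hi=value and right with lo=value.
Preorder trace (stopping at first violation):
  at node 17 with bounds (-inf, +inf): OK
  at node 8 with bounds (-inf, 17): OK
  at node 13 with bounds (-inf, 8): VIOLATION
Node 13 violates its bound: not (-inf < 13 < 8).
Result: Not a valid BST


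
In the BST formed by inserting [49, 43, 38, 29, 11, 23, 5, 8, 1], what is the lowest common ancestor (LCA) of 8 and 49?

Tree insertion order: [49, 43, 38, 29, 11, 23, 5, 8, 1]
Tree (level-order array): [49, 43, None, 38, None, 29, None, 11, None, 5, 23, 1, 8]
In a BST, the LCA of p=8, q=49 is the first node v on the
root-to-leaf path with p <= v <= q (go left if both < v, right if both > v).
Walk from root:
  at 49: 8 <= 49 <= 49, this is the LCA
LCA = 49


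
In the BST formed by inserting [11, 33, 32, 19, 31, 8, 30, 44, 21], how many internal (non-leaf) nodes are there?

Tree built from: [11, 33, 32, 19, 31, 8, 30, 44, 21]
Tree (level-order array): [11, 8, 33, None, None, 32, 44, 19, None, None, None, None, 31, 30, None, 21]
Rule: An internal node has at least one child.
Per-node child counts:
  node 11: 2 child(ren)
  node 8: 0 child(ren)
  node 33: 2 child(ren)
  node 32: 1 child(ren)
  node 19: 1 child(ren)
  node 31: 1 child(ren)
  node 30: 1 child(ren)
  node 21: 0 child(ren)
  node 44: 0 child(ren)
Matching nodes: [11, 33, 32, 19, 31, 30]
Count of internal (non-leaf) nodes: 6


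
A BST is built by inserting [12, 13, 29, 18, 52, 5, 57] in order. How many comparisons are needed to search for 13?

Search path for 13: 12 -> 13
Found: True
Comparisons: 2


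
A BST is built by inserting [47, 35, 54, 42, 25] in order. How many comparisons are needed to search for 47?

Search path for 47: 47
Found: True
Comparisons: 1


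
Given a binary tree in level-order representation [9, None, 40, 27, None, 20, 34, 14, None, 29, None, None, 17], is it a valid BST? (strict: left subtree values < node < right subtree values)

Level-order array: [9, None, 40, 27, None, 20, 34, 14, None, 29, None, None, 17]
Validate using subtree bounds (lo, hi): at each node, require lo < value < hi,
then recurse left with hi=value and right with lo=value.
Preorder trace (stopping at first violation):
  at node 9 with bounds (-inf, +inf): OK
  at node 40 with bounds (9, +inf): OK
  at node 27 with bounds (9, 40): OK
  at node 20 with bounds (9, 27): OK
  at node 14 with bounds (9, 20): OK
  at node 17 with bounds (14, 20): OK
  at node 34 with bounds (27, 40): OK
  at node 29 with bounds (27, 34): OK
No violation found at any node.
Result: Valid BST


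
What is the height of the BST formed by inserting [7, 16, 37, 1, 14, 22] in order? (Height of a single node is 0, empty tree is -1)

Insertion order: [7, 16, 37, 1, 14, 22]
Tree (level-order array): [7, 1, 16, None, None, 14, 37, None, None, 22]
Compute height bottom-up (empty subtree = -1):
  height(1) = 1 + max(-1, -1) = 0
  height(14) = 1 + max(-1, -1) = 0
  height(22) = 1 + max(-1, -1) = 0
  height(37) = 1 + max(0, -1) = 1
  height(16) = 1 + max(0, 1) = 2
  height(7) = 1 + max(0, 2) = 3
Height = 3


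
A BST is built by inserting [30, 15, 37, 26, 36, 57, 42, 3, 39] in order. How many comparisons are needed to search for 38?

Search path for 38: 30 -> 37 -> 57 -> 42 -> 39
Found: False
Comparisons: 5


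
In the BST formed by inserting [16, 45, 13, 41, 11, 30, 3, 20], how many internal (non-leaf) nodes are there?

Tree built from: [16, 45, 13, 41, 11, 30, 3, 20]
Tree (level-order array): [16, 13, 45, 11, None, 41, None, 3, None, 30, None, None, None, 20]
Rule: An internal node has at least one child.
Per-node child counts:
  node 16: 2 child(ren)
  node 13: 1 child(ren)
  node 11: 1 child(ren)
  node 3: 0 child(ren)
  node 45: 1 child(ren)
  node 41: 1 child(ren)
  node 30: 1 child(ren)
  node 20: 0 child(ren)
Matching nodes: [16, 13, 11, 45, 41, 30]
Count of internal (non-leaf) nodes: 6


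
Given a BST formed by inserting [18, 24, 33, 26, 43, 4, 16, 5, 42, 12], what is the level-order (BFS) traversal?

Tree insertion order: [18, 24, 33, 26, 43, 4, 16, 5, 42, 12]
Tree (level-order array): [18, 4, 24, None, 16, None, 33, 5, None, 26, 43, None, 12, None, None, 42]
BFS from the root, enqueuing left then right child of each popped node:
  queue [18] -> pop 18, enqueue [4, 24], visited so far: [18]
  queue [4, 24] -> pop 4, enqueue [16], visited so far: [18, 4]
  queue [24, 16] -> pop 24, enqueue [33], visited so far: [18, 4, 24]
  queue [16, 33] -> pop 16, enqueue [5], visited so far: [18, 4, 24, 16]
  queue [33, 5] -> pop 33, enqueue [26, 43], visited so far: [18, 4, 24, 16, 33]
  queue [5, 26, 43] -> pop 5, enqueue [12], visited so far: [18, 4, 24, 16, 33, 5]
  queue [26, 43, 12] -> pop 26, enqueue [none], visited so far: [18, 4, 24, 16, 33, 5, 26]
  queue [43, 12] -> pop 43, enqueue [42], visited so far: [18, 4, 24, 16, 33, 5, 26, 43]
  queue [12, 42] -> pop 12, enqueue [none], visited so far: [18, 4, 24, 16, 33, 5, 26, 43, 12]
  queue [42] -> pop 42, enqueue [none], visited so far: [18, 4, 24, 16, 33, 5, 26, 43, 12, 42]
Result: [18, 4, 24, 16, 33, 5, 26, 43, 12, 42]


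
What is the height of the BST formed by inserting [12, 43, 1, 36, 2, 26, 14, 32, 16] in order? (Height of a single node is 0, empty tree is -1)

Insertion order: [12, 43, 1, 36, 2, 26, 14, 32, 16]
Tree (level-order array): [12, 1, 43, None, 2, 36, None, None, None, 26, None, 14, 32, None, 16]
Compute height bottom-up (empty subtree = -1):
  height(2) = 1 + max(-1, -1) = 0
  height(1) = 1 + max(-1, 0) = 1
  height(16) = 1 + max(-1, -1) = 0
  height(14) = 1 + max(-1, 0) = 1
  height(32) = 1 + max(-1, -1) = 0
  height(26) = 1 + max(1, 0) = 2
  height(36) = 1 + max(2, -1) = 3
  height(43) = 1 + max(3, -1) = 4
  height(12) = 1 + max(1, 4) = 5
Height = 5


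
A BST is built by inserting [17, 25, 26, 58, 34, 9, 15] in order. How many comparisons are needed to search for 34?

Search path for 34: 17 -> 25 -> 26 -> 58 -> 34
Found: True
Comparisons: 5


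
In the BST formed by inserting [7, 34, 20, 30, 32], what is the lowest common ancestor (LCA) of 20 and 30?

Tree insertion order: [7, 34, 20, 30, 32]
Tree (level-order array): [7, None, 34, 20, None, None, 30, None, 32]
In a BST, the LCA of p=20, q=30 is the first node v on the
root-to-leaf path with p <= v <= q (go left if both < v, right if both > v).
Walk from root:
  at 7: both 20 and 30 > 7, go right
  at 34: both 20 and 30 < 34, go left
  at 20: 20 <= 20 <= 30, this is the LCA
LCA = 20


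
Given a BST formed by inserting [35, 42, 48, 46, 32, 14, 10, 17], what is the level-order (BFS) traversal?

Tree insertion order: [35, 42, 48, 46, 32, 14, 10, 17]
Tree (level-order array): [35, 32, 42, 14, None, None, 48, 10, 17, 46]
BFS from the root, enqueuing left then right child of each popped node:
  queue [35] -> pop 35, enqueue [32, 42], visited so far: [35]
  queue [32, 42] -> pop 32, enqueue [14], visited so far: [35, 32]
  queue [42, 14] -> pop 42, enqueue [48], visited so far: [35, 32, 42]
  queue [14, 48] -> pop 14, enqueue [10, 17], visited so far: [35, 32, 42, 14]
  queue [48, 10, 17] -> pop 48, enqueue [46], visited so far: [35, 32, 42, 14, 48]
  queue [10, 17, 46] -> pop 10, enqueue [none], visited so far: [35, 32, 42, 14, 48, 10]
  queue [17, 46] -> pop 17, enqueue [none], visited so far: [35, 32, 42, 14, 48, 10, 17]
  queue [46] -> pop 46, enqueue [none], visited so far: [35, 32, 42, 14, 48, 10, 17, 46]
Result: [35, 32, 42, 14, 48, 10, 17, 46]


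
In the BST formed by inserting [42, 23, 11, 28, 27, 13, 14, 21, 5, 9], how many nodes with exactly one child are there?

Tree built from: [42, 23, 11, 28, 27, 13, 14, 21, 5, 9]
Tree (level-order array): [42, 23, None, 11, 28, 5, 13, 27, None, None, 9, None, 14, None, None, None, None, None, 21]
Rule: These are nodes with exactly 1 non-null child.
Per-node child counts:
  node 42: 1 child(ren)
  node 23: 2 child(ren)
  node 11: 2 child(ren)
  node 5: 1 child(ren)
  node 9: 0 child(ren)
  node 13: 1 child(ren)
  node 14: 1 child(ren)
  node 21: 0 child(ren)
  node 28: 1 child(ren)
  node 27: 0 child(ren)
Matching nodes: [42, 5, 13, 14, 28]
Count of nodes with exactly one child: 5


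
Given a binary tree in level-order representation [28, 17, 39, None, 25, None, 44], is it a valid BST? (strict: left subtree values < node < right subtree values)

Level-order array: [28, 17, 39, None, 25, None, 44]
Validate using subtree bounds (lo, hi): at each node, require lo < value < hi,
then recurse left with hi=value and right with lo=value.
Preorder trace (stopping at first violation):
  at node 28 with bounds (-inf, +inf): OK
  at node 17 with bounds (-inf, 28): OK
  at node 25 with bounds (17, 28): OK
  at node 39 with bounds (28, +inf): OK
  at node 44 with bounds (39, +inf): OK
No violation found at any node.
Result: Valid BST


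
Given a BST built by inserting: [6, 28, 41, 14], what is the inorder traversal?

Tree insertion order: [6, 28, 41, 14]
Tree (level-order array): [6, None, 28, 14, 41]
Inorder traversal: [6, 14, 28, 41]


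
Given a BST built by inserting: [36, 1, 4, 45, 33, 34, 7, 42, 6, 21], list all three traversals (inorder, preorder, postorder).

Tree insertion order: [36, 1, 4, 45, 33, 34, 7, 42, 6, 21]
Tree (level-order array): [36, 1, 45, None, 4, 42, None, None, 33, None, None, 7, 34, 6, 21]
Inorder (L, root, R): [1, 4, 6, 7, 21, 33, 34, 36, 42, 45]
Preorder (root, L, R): [36, 1, 4, 33, 7, 6, 21, 34, 45, 42]
Postorder (L, R, root): [6, 21, 7, 34, 33, 4, 1, 42, 45, 36]


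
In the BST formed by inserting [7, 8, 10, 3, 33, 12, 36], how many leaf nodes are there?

Tree built from: [7, 8, 10, 3, 33, 12, 36]
Tree (level-order array): [7, 3, 8, None, None, None, 10, None, 33, 12, 36]
Rule: A leaf has 0 children.
Per-node child counts:
  node 7: 2 child(ren)
  node 3: 0 child(ren)
  node 8: 1 child(ren)
  node 10: 1 child(ren)
  node 33: 2 child(ren)
  node 12: 0 child(ren)
  node 36: 0 child(ren)
Matching nodes: [3, 12, 36]
Count of leaf nodes: 3


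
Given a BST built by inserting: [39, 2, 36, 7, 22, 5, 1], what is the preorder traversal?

Tree insertion order: [39, 2, 36, 7, 22, 5, 1]
Tree (level-order array): [39, 2, None, 1, 36, None, None, 7, None, 5, 22]
Preorder traversal: [39, 2, 1, 36, 7, 5, 22]


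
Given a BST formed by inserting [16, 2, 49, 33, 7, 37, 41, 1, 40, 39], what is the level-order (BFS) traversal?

Tree insertion order: [16, 2, 49, 33, 7, 37, 41, 1, 40, 39]
Tree (level-order array): [16, 2, 49, 1, 7, 33, None, None, None, None, None, None, 37, None, 41, 40, None, 39]
BFS from the root, enqueuing left then right child of each popped node:
  queue [16] -> pop 16, enqueue [2, 49], visited so far: [16]
  queue [2, 49] -> pop 2, enqueue [1, 7], visited so far: [16, 2]
  queue [49, 1, 7] -> pop 49, enqueue [33], visited so far: [16, 2, 49]
  queue [1, 7, 33] -> pop 1, enqueue [none], visited so far: [16, 2, 49, 1]
  queue [7, 33] -> pop 7, enqueue [none], visited so far: [16, 2, 49, 1, 7]
  queue [33] -> pop 33, enqueue [37], visited so far: [16, 2, 49, 1, 7, 33]
  queue [37] -> pop 37, enqueue [41], visited so far: [16, 2, 49, 1, 7, 33, 37]
  queue [41] -> pop 41, enqueue [40], visited so far: [16, 2, 49, 1, 7, 33, 37, 41]
  queue [40] -> pop 40, enqueue [39], visited so far: [16, 2, 49, 1, 7, 33, 37, 41, 40]
  queue [39] -> pop 39, enqueue [none], visited so far: [16, 2, 49, 1, 7, 33, 37, 41, 40, 39]
Result: [16, 2, 49, 1, 7, 33, 37, 41, 40, 39]


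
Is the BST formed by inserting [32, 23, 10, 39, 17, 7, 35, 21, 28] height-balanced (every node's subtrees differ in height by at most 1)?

Tree (level-order array): [32, 23, 39, 10, 28, 35, None, 7, 17, None, None, None, None, None, None, None, 21]
Definition: a tree is height-balanced if, at every node, |h(left) - h(right)| <= 1 (empty subtree has height -1).
Bottom-up per-node check:
  node 7: h_left=-1, h_right=-1, diff=0 [OK], height=0
  node 21: h_left=-1, h_right=-1, diff=0 [OK], height=0
  node 17: h_left=-1, h_right=0, diff=1 [OK], height=1
  node 10: h_left=0, h_right=1, diff=1 [OK], height=2
  node 28: h_left=-1, h_right=-1, diff=0 [OK], height=0
  node 23: h_left=2, h_right=0, diff=2 [FAIL (|2-0|=2 > 1)], height=3
  node 35: h_left=-1, h_right=-1, diff=0 [OK], height=0
  node 39: h_left=0, h_right=-1, diff=1 [OK], height=1
  node 32: h_left=3, h_right=1, diff=2 [FAIL (|3-1|=2 > 1)], height=4
Node 23 violates the condition: |2 - 0| = 2 > 1.
Result: Not balanced


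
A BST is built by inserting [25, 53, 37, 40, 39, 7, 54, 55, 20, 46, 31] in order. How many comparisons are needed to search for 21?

Search path for 21: 25 -> 7 -> 20
Found: False
Comparisons: 3


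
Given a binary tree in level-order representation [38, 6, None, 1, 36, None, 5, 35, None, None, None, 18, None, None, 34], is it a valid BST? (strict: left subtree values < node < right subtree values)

Level-order array: [38, 6, None, 1, 36, None, 5, 35, None, None, None, 18, None, None, 34]
Validate using subtree bounds (lo, hi): at each node, require lo < value < hi,
then recurse left with hi=value and right with lo=value.
Preorder trace (stopping at first violation):
  at node 38 with bounds (-inf, +inf): OK
  at node 6 with bounds (-inf, 38): OK
  at node 1 with bounds (-inf, 6): OK
  at node 5 with bounds (1, 6): OK
  at node 36 with bounds (6, 38): OK
  at node 35 with bounds (6, 36): OK
  at node 18 with bounds (6, 35): OK
  at node 34 with bounds (18, 35): OK
No violation found at any node.
Result: Valid BST


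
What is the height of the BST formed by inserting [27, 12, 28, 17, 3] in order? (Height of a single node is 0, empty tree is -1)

Insertion order: [27, 12, 28, 17, 3]
Tree (level-order array): [27, 12, 28, 3, 17]
Compute height bottom-up (empty subtree = -1):
  height(3) = 1 + max(-1, -1) = 0
  height(17) = 1 + max(-1, -1) = 0
  height(12) = 1 + max(0, 0) = 1
  height(28) = 1 + max(-1, -1) = 0
  height(27) = 1 + max(1, 0) = 2
Height = 2


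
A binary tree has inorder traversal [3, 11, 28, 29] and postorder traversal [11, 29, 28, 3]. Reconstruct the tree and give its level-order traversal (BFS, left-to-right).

Inorder:   [3, 11, 28, 29]
Postorder: [11, 29, 28, 3]
Algorithm: postorder visits root last, so walk postorder right-to-left;
each value is the root of the current inorder slice — split it at that
value, recurse on the right subtree first, then the left.
Recursive splits:
  root=3; inorder splits into left=[], right=[11, 28, 29]
  root=28; inorder splits into left=[11], right=[29]
  root=29; inorder splits into left=[], right=[]
  root=11; inorder splits into left=[], right=[]
Reconstructed level-order: [3, 28, 11, 29]


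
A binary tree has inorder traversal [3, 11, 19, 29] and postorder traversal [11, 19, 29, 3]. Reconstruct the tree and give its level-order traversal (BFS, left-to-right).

Inorder:   [3, 11, 19, 29]
Postorder: [11, 19, 29, 3]
Algorithm: postorder visits root last, so walk postorder right-to-left;
each value is the root of the current inorder slice — split it at that
value, recurse on the right subtree first, then the left.
Recursive splits:
  root=3; inorder splits into left=[], right=[11, 19, 29]
  root=29; inorder splits into left=[11, 19], right=[]
  root=19; inorder splits into left=[11], right=[]
  root=11; inorder splits into left=[], right=[]
Reconstructed level-order: [3, 29, 19, 11]


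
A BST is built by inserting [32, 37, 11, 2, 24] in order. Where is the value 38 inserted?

Starting tree (level order): [32, 11, 37, 2, 24]
Insertion path: 32 -> 37
Result: insert 38 as right child of 37
Final tree (level order): [32, 11, 37, 2, 24, None, 38]


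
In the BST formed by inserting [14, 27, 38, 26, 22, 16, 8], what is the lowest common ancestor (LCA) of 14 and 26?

Tree insertion order: [14, 27, 38, 26, 22, 16, 8]
Tree (level-order array): [14, 8, 27, None, None, 26, 38, 22, None, None, None, 16]
In a BST, the LCA of p=14, q=26 is the first node v on the
root-to-leaf path with p <= v <= q (go left if both < v, right if both > v).
Walk from root:
  at 14: 14 <= 14 <= 26, this is the LCA
LCA = 14


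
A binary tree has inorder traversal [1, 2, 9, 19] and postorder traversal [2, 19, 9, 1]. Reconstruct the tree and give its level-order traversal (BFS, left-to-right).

Inorder:   [1, 2, 9, 19]
Postorder: [2, 19, 9, 1]
Algorithm: postorder visits root last, so walk postorder right-to-left;
each value is the root of the current inorder slice — split it at that
value, recurse on the right subtree first, then the left.
Recursive splits:
  root=1; inorder splits into left=[], right=[2, 9, 19]
  root=9; inorder splits into left=[2], right=[19]
  root=19; inorder splits into left=[], right=[]
  root=2; inorder splits into left=[], right=[]
Reconstructed level-order: [1, 9, 2, 19]


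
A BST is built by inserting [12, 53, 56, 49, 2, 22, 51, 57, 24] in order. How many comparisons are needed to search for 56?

Search path for 56: 12 -> 53 -> 56
Found: True
Comparisons: 3


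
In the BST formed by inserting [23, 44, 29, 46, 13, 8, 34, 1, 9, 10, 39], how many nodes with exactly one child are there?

Tree built from: [23, 44, 29, 46, 13, 8, 34, 1, 9, 10, 39]
Tree (level-order array): [23, 13, 44, 8, None, 29, 46, 1, 9, None, 34, None, None, None, None, None, 10, None, 39]
Rule: These are nodes with exactly 1 non-null child.
Per-node child counts:
  node 23: 2 child(ren)
  node 13: 1 child(ren)
  node 8: 2 child(ren)
  node 1: 0 child(ren)
  node 9: 1 child(ren)
  node 10: 0 child(ren)
  node 44: 2 child(ren)
  node 29: 1 child(ren)
  node 34: 1 child(ren)
  node 39: 0 child(ren)
  node 46: 0 child(ren)
Matching nodes: [13, 9, 29, 34]
Count of nodes with exactly one child: 4


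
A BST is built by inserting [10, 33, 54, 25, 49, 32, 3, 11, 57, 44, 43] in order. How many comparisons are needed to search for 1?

Search path for 1: 10 -> 3
Found: False
Comparisons: 2


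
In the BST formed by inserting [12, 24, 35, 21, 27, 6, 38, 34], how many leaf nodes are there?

Tree built from: [12, 24, 35, 21, 27, 6, 38, 34]
Tree (level-order array): [12, 6, 24, None, None, 21, 35, None, None, 27, 38, None, 34]
Rule: A leaf has 0 children.
Per-node child counts:
  node 12: 2 child(ren)
  node 6: 0 child(ren)
  node 24: 2 child(ren)
  node 21: 0 child(ren)
  node 35: 2 child(ren)
  node 27: 1 child(ren)
  node 34: 0 child(ren)
  node 38: 0 child(ren)
Matching nodes: [6, 21, 34, 38]
Count of leaf nodes: 4


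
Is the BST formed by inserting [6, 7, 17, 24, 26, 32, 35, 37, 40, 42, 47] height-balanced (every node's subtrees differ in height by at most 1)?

Tree (level-order array): [6, None, 7, None, 17, None, 24, None, 26, None, 32, None, 35, None, 37, None, 40, None, 42, None, 47]
Definition: a tree is height-balanced if, at every node, |h(left) - h(right)| <= 1 (empty subtree has height -1).
Bottom-up per-node check:
  node 47: h_left=-1, h_right=-1, diff=0 [OK], height=0
  node 42: h_left=-1, h_right=0, diff=1 [OK], height=1
  node 40: h_left=-1, h_right=1, diff=2 [FAIL (|-1-1|=2 > 1)], height=2
  node 37: h_left=-1, h_right=2, diff=3 [FAIL (|-1-2|=3 > 1)], height=3
  node 35: h_left=-1, h_right=3, diff=4 [FAIL (|-1-3|=4 > 1)], height=4
  node 32: h_left=-1, h_right=4, diff=5 [FAIL (|-1-4|=5 > 1)], height=5
  node 26: h_left=-1, h_right=5, diff=6 [FAIL (|-1-5|=6 > 1)], height=6
  node 24: h_left=-1, h_right=6, diff=7 [FAIL (|-1-6|=7 > 1)], height=7
  node 17: h_left=-1, h_right=7, diff=8 [FAIL (|-1-7|=8 > 1)], height=8
  node 7: h_left=-1, h_right=8, diff=9 [FAIL (|-1-8|=9 > 1)], height=9
  node 6: h_left=-1, h_right=9, diff=10 [FAIL (|-1-9|=10 > 1)], height=10
Node 40 violates the condition: |-1 - 1| = 2 > 1.
Result: Not balanced


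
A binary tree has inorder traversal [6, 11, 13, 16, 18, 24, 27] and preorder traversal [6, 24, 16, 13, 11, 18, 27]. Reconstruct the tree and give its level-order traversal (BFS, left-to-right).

Inorder:  [6, 11, 13, 16, 18, 24, 27]
Preorder: [6, 24, 16, 13, 11, 18, 27]
Algorithm: preorder visits root first, so consume preorder in order;
for each root, split the current inorder slice at that value into
left-subtree inorder and right-subtree inorder, then recurse.
Recursive splits:
  root=6; inorder splits into left=[], right=[11, 13, 16, 18, 24, 27]
  root=24; inorder splits into left=[11, 13, 16, 18], right=[27]
  root=16; inorder splits into left=[11, 13], right=[18]
  root=13; inorder splits into left=[11], right=[]
  root=11; inorder splits into left=[], right=[]
  root=18; inorder splits into left=[], right=[]
  root=27; inorder splits into left=[], right=[]
Reconstructed level-order: [6, 24, 16, 27, 13, 18, 11]


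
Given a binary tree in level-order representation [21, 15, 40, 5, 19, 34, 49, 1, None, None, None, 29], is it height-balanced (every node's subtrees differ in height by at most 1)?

Tree (level-order array): [21, 15, 40, 5, 19, 34, 49, 1, None, None, None, 29]
Definition: a tree is height-balanced if, at every node, |h(left) - h(right)| <= 1 (empty subtree has height -1).
Bottom-up per-node check:
  node 1: h_left=-1, h_right=-1, diff=0 [OK], height=0
  node 5: h_left=0, h_right=-1, diff=1 [OK], height=1
  node 19: h_left=-1, h_right=-1, diff=0 [OK], height=0
  node 15: h_left=1, h_right=0, diff=1 [OK], height=2
  node 29: h_left=-1, h_right=-1, diff=0 [OK], height=0
  node 34: h_left=0, h_right=-1, diff=1 [OK], height=1
  node 49: h_left=-1, h_right=-1, diff=0 [OK], height=0
  node 40: h_left=1, h_right=0, diff=1 [OK], height=2
  node 21: h_left=2, h_right=2, diff=0 [OK], height=3
All nodes satisfy the balance condition.
Result: Balanced


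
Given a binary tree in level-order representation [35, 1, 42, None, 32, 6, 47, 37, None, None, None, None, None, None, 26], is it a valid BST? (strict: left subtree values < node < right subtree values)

Level-order array: [35, 1, 42, None, 32, 6, 47, 37, None, None, None, None, None, None, 26]
Validate using subtree bounds (lo, hi): at each node, require lo < value < hi,
then recurse left with hi=value and right with lo=value.
Preorder trace (stopping at first violation):
  at node 35 with bounds (-inf, +inf): OK
  at node 1 with bounds (-inf, 35): OK
  at node 32 with bounds (1, 35): OK
  at node 37 with bounds (1, 32): VIOLATION
Node 37 violates its bound: not (1 < 37 < 32).
Result: Not a valid BST


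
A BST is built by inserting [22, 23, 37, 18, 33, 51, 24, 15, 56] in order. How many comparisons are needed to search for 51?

Search path for 51: 22 -> 23 -> 37 -> 51
Found: True
Comparisons: 4


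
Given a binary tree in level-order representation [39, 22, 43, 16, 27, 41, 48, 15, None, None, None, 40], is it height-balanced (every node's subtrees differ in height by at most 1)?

Tree (level-order array): [39, 22, 43, 16, 27, 41, 48, 15, None, None, None, 40]
Definition: a tree is height-balanced if, at every node, |h(left) - h(right)| <= 1 (empty subtree has height -1).
Bottom-up per-node check:
  node 15: h_left=-1, h_right=-1, diff=0 [OK], height=0
  node 16: h_left=0, h_right=-1, diff=1 [OK], height=1
  node 27: h_left=-1, h_right=-1, diff=0 [OK], height=0
  node 22: h_left=1, h_right=0, diff=1 [OK], height=2
  node 40: h_left=-1, h_right=-1, diff=0 [OK], height=0
  node 41: h_left=0, h_right=-1, diff=1 [OK], height=1
  node 48: h_left=-1, h_right=-1, diff=0 [OK], height=0
  node 43: h_left=1, h_right=0, diff=1 [OK], height=2
  node 39: h_left=2, h_right=2, diff=0 [OK], height=3
All nodes satisfy the balance condition.
Result: Balanced


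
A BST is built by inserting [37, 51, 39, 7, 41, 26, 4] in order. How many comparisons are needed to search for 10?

Search path for 10: 37 -> 7 -> 26
Found: False
Comparisons: 3


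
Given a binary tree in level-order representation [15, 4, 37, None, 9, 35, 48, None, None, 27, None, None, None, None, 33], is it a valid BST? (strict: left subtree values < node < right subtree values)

Level-order array: [15, 4, 37, None, 9, 35, 48, None, None, 27, None, None, None, None, 33]
Validate using subtree bounds (lo, hi): at each node, require lo < value < hi,
then recurse left with hi=value and right with lo=value.
Preorder trace (stopping at first violation):
  at node 15 with bounds (-inf, +inf): OK
  at node 4 with bounds (-inf, 15): OK
  at node 9 with bounds (4, 15): OK
  at node 37 with bounds (15, +inf): OK
  at node 35 with bounds (15, 37): OK
  at node 27 with bounds (15, 35): OK
  at node 33 with bounds (27, 35): OK
  at node 48 with bounds (37, +inf): OK
No violation found at any node.
Result: Valid BST


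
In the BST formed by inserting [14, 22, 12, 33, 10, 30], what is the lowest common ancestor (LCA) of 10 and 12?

Tree insertion order: [14, 22, 12, 33, 10, 30]
Tree (level-order array): [14, 12, 22, 10, None, None, 33, None, None, 30]
In a BST, the LCA of p=10, q=12 is the first node v on the
root-to-leaf path with p <= v <= q (go left if both < v, right if both > v).
Walk from root:
  at 14: both 10 and 12 < 14, go left
  at 12: 10 <= 12 <= 12, this is the LCA
LCA = 12


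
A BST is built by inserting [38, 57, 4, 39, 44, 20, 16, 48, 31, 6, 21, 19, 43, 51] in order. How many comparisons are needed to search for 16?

Search path for 16: 38 -> 4 -> 20 -> 16
Found: True
Comparisons: 4


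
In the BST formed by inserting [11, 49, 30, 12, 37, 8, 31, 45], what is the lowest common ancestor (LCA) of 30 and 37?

Tree insertion order: [11, 49, 30, 12, 37, 8, 31, 45]
Tree (level-order array): [11, 8, 49, None, None, 30, None, 12, 37, None, None, 31, 45]
In a BST, the LCA of p=30, q=37 is the first node v on the
root-to-leaf path with p <= v <= q (go left if both < v, right if both > v).
Walk from root:
  at 11: both 30 and 37 > 11, go right
  at 49: both 30 and 37 < 49, go left
  at 30: 30 <= 30 <= 37, this is the LCA
LCA = 30


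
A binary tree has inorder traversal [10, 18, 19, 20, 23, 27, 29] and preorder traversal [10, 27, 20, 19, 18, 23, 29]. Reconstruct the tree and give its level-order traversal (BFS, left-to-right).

Inorder:  [10, 18, 19, 20, 23, 27, 29]
Preorder: [10, 27, 20, 19, 18, 23, 29]
Algorithm: preorder visits root first, so consume preorder in order;
for each root, split the current inorder slice at that value into
left-subtree inorder and right-subtree inorder, then recurse.
Recursive splits:
  root=10; inorder splits into left=[], right=[18, 19, 20, 23, 27, 29]
  root=27; inorder splits into left=[18, 19, 20, 23], right=[29]
  root=20; inorder splits into left=[18, 19], right=[23]
  root=19; inorder splits into left=[18], right=[]
  root=18; inorder splits into left=[], right=[]
  root=23; inorder splits into left=[], right=[]
  root=29; inorder splits into left=[], right=[]
Reconstructed level-order: [10, 27, 20, 29, 19, 23, 18]


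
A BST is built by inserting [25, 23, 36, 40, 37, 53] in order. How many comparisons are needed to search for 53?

Search path for 53: 25 -> 36 -> 40 -> 53
Found: True
Comparisons: 4


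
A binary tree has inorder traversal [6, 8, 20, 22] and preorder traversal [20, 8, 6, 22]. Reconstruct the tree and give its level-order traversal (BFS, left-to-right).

Inorder:  [6, 8, 20, 22]
Preorder: [20, 8, 6, 22]
Algorithm: preorder visits root first, so consume preorder in order;
for each root, split the current inorder slice at that value into
left-subtree inorder and right-subtree inorder, then recurse.
Recursive splits:
  root=20; inorder splits into left=[6, 8], right=[22]
  root=8; inorder splits into left=[6], right=[]
  root=6; inorder splits into left=[], right=[]
  root=22; inorder splits into left=[], right=[]
Reconstructed level-order: [20, 8, 22, 6]


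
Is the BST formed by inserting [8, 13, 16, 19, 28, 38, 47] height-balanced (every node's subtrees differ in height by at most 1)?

Tree (level-order array): [8, None, 13, None, 16, None, 19, None, 28, None, 38, None, 47]
Definition: a tree is height-balanced if, at every node, |h(left) - h(right)| <= 1 (empty subtree has height -1).
Bottom-up per-node check:
  node 47: h_left=-1, h_right=-1, diff=0 [OK], height=0
  node 38: h_left=-1, h_right=0, diff=1 [OK], height=1
  node 28: h_left=-1, h_right=1, diff=2 [FAIL (|-1-1|=2 > 1)], height=2
  node 19: h_left=-1, h_right=2, diff=3 [FAIL (|-1-2|=3 > 1)], height=3
  node 16: h_left=-1, h_right=3, diff=4 [FAIL (|-1-3|=4 > 1)], height=4
  node 13: h_left=-1, h_right=4, diff=5 [FAIL (|-1-4|=5 > 1)], height=5
  node 8: h_left=-1, h_right=5, diff=6 [FAIL (|-1-5|=6 > 1)], height=6
Node 28 violates the condition: |-1 - 1| = 2 > 1.
Result: Not balanced


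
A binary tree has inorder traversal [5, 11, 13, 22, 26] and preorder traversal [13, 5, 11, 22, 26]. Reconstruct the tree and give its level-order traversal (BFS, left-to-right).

Inorder:  [5, 11, 13, 22, 26]
Preorder: [13, 5, 11, 22, 26]
Algorithm: preorder visits root first, so consume preorder in order;
for each root, split the current inorder slice at that value into
left-subtree inorder and right-subtree inorder, then recurse.
Recursive splits:
  root=13; inorder splits into left=[5, 11], right=[22, 26]
  root=5; inorder splits into left=[], right=[11]
  root=11; inorder splits into left=[], right=[]
  root=22; inorder splits into left=[], right=[26]
  root=26; inorder splits into left=[], right=[]
Reconstructed level-order: [13, 5, 22, 11, 26]


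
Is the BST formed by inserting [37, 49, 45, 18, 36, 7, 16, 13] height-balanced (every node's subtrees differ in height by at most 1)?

Tree (level-order array): [37, 18, 49, 7, 36, 45, None, None, 16, None, None, None, None, 13]
Definition: a tree is height-balanced if, at every node, |h(left) - h(right)| <= 1 (empty subtree has height -1).
Bottom-up per-node check:
  node 13: h_left=-1, h_right=-1, diff=0 [OK], height=0
  node 16: h_left=0, h_right=-1, diff=1 [OK], height=1
  node 7: h_left=-1, h_right=1, diff=2 [FAIL (|-1-1|=2 > 1)], height=2
  node 36: h_left=-1, h_right=-1, diff=0 [OK], height=0
  node 18: h_left=2, h_right=0, diff=2 [FAIL (|2-0|=2 > 1)], height=3
  node 45: h_left=-1, h_right=-1, diff=0 [OK], height=0
  node 49: h_left=0, h_right=-1, diff=1 [OK], height=1
  node 37: h_left=3, h_right=1, diff=2 [FAIL (|3-1|=2 > 1)], height=4
Node 7 violates the condition: |-1 - 1| = 2 > 1.
Result: Not balanced


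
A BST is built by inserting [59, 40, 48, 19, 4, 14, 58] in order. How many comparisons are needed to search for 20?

Search path for 20: 59 -> 40 -> 19
Found: False
Comparisons: 3


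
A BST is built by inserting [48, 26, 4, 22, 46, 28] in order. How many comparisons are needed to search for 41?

Search path for 41: 48 -> 26 -> 46 -> 28
Found: False
Comparisons: 4


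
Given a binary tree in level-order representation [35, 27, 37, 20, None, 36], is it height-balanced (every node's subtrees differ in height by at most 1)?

Tree (level-order array): [35, 27, 37, 20, None, 36]
Definition: a tree is height-balanced if, at every node, |h(left) - h(right)| <= 1 (empty subtree has height -1).
Bottom-up per-node check:
  node 20: h_left=-1, h_right=-1, diff=0 [OK], height=0
  node 27: h_left=0, h_right=-1, diff=1 [OK], height=1
  node 36: h_left=-1, h_right=-1, diff=0 [OK], height=0
  node 37: h_left=0, h_right=-1, diff=1 [OK], height=1
  node 35: h_left=1, h_right=1, diff=0 [OK], height=2
All nodes satisfy the balance condition.
Result: Balanced


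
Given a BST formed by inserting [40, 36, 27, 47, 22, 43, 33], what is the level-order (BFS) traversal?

Tree insertion order: [40, 36, 27, 47, 22, 43, 33]
Tree (level-order array): [40, 36, 47, 27, None, 43, None, 22, 33]
BFS from the root, enqueuing left then right child of each popped node:
  queue [40] -> pop 40, enqueue [36, 47], visited so far: [40]
  queue [36, 47] -> pop 36, enqueue [27], visited so far: [40, 36]
  queue [47, 27] -> pop 47, enqueue [43], visited so far: [40, 36, 47]
  queue [27, 43] -> pop 27, enqueue [22, 33], visited so far: [40, 36, 47, 27]
  queue [43, 22, 33] -> pop 43, enqueue [none], visited so far: [40, 36, 47, 27, 43]
  queue [22, 33] -> pop 22, enqueue [none], visited so far: [40, 36, 47, 27, 43, 22]
  queue [33] -> pop 33, enqueue [none], visited so far: [40, 36, 47, 27, 43, 22, 33]
Result: [40, 36, 47, 27, 43, 22, 33]


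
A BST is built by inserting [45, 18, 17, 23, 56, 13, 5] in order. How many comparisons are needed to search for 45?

Search path for 45: 45
Found: True
Comparisons: 1


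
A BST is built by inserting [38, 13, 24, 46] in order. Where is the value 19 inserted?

Starting tree (level order): [38, 13, 46, None, 24]
Insertion path: 38 -> 13 -> 24
Result: insert 19 as left child of 24
Final tree (level order): [38, 13, 46, None, 24, None, None, 19]


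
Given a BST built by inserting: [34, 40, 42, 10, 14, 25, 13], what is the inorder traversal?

Tree insertion order: [34, 40, 42, 10, 14, 25, 13]
Tree (level-order array): [34, 10, 40, None, 14, None, 42, 13, 25]
Inorder traversal: [10, 13, 14, 25, 34, 40, 42]


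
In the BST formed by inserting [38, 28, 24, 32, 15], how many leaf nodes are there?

Tree built from: [38, 28, 24, 32, 15]
Tree (level-order array): [38, 28, None, 24, 32, 15]
Rule: A leaf has 0 children.
Per-node child counts:
  node 38: 1 child(ren)
  node 28: 2 child(ren)
  node 24: 1 child(ren)
  node 15: 0 child(ren)
  node 32: 0 child(ren)
Matching nodes: [15, 32]
Count of leaf nodes: 2


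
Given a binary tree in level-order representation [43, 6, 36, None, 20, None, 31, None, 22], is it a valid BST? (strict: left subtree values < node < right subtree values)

Level-order array: [43, 6, 36, None, 20, None, 31, None, 22]
Validate using subtree bounds (lo, hi): at each node, require lo < value < hi,
then recurse left with hi=value and right with lo=value.
Preorder trace (stopping at first violation):
  at node 43 with bounds (-inf, +inf): OK
  at node 6 with bounds (-inf, 43): OK
  at node 20 with bounds (6, 43): OK
  at node 22 with bounds (20, 43): OK
  at node 36 with bounds (43, +inf): VIOLATION
Node 36 violates its bound: not (43 < 36 < +inf).
Result: Not a valid BST


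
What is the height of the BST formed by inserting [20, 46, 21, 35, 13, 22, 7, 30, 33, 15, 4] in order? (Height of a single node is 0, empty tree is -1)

Insertion order: [20, 46, 21, 35, 13, 22, 7, 30, 33, 15, 4]
Tree (level-order array): [20, 13, 46, 7, 15, 21, None, 4, None, None, None, None, 35, None, None, 22, None, None, 30, None, 33]
Compute height bottom-up (empty subtree = -1):
  height(4) = 1 + max(-1, -1) = 0
  height(7) = 1 + max(0, -1) = 1
  height(15) = 1 + max(-1, -1) = 0
  height(13) = 1 + max(1, 0) = 2
  height(33) = 1 + max(-1, -1) = 0
  height(30) = 1 + max(-1, 0) = 1
  height(22) = 1 + max(-1, 1) = 2
  height(35) = 1 + max(2, -1) = 3
  height(21) = 1 + max(-1, 3) = 4
  height(46) = 1 + max(4, -1) = 5
  height(20) = 1 + max(2, 5) = 6
Height = 6


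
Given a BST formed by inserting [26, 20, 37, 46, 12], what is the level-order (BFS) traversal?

Tree insertion order: [26, 20, 37, 46, 12]
Tree (level-order array): [26, 20, 37, 12, None, None, 46]
BFS from the root, enqueuing left then right child of each popped node:
  queue [26] -> pop 26, enqueue [20, 37], visited so far: [26]
  queue [20, 37] -> pop 20, enqueue [12], visited so far: [26, 20]
  queue [37, 12] -> pop 37, enqueue [46], visited so far: [26, 20, 37]
  queue [12, 46] -> pop 12, enqueue [none], visited so far: [26, 20, 37, 12]
  queue [46] -> pop 46, enqueue [none], visited so far: [26, 20, 37, 12, 46]
Result: [26, 20, 37, 12, 46]


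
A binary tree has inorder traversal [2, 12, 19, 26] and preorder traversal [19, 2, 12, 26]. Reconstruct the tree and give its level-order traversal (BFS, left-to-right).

Inorder:  [2, 12, 19, 26]
Preorder: [19, 2, 12, 26]
Algorithm: preorder visits root first, so consume preorder in order;
for each root, split the current inorder slice at that value into
left-subtree inorder and right-subtree inorder, then recurse.
Recursive splits:
  root=19; inorder splits into left=[2, 12], right=[26]
  root=2; inorder splits into left=[], right=[12]
  root=12; inorder splits into left=[], right=[]
  root=26; inorder splits into left=[], right=[]
Reconstructed level-order: [19, 2, 26, 12]


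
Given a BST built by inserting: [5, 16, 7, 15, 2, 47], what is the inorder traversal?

Tree insertion order: [5, 16, 7, 15, 2, 47]
Tree (level-order array): [5, 2, 16, None, None, 7, 47, None, 15]
Inorder traversal: [2, 5, 7, 15, 16, 47]


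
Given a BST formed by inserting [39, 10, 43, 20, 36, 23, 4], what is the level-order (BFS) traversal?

Tree insertion order: [39, 10, 43, 20, 36, 23, 4]
Tree (level-order array): [39, 10, 43, 4, 20, None, None, None, None, None, 36, 23]
BFS from the root, enqueuing left then right child of each popped node:
  queue [39] -> pop 39, enqueue [10, 43], visited so far: [39]
  queue [10, 43] -> pop 10, enqueue [4, 20], visited so far: [39, 10]
  queue [43, 4, 20] -> pop 43, enqueue [none], visited so far: [39, 10, 43]
  queue [4, 20] -> pop 4, enqueue [none], visited so far: [39, 10, 43, 4]
  queue [20] -> pop 20, enqueue [36], visited so far: [39, 10, 43, 4, 20]
  queue [36] -> pop 36, enqueue [23], visited so far: [39, 10, 43, 4, 20, 36]
  queue [23] -> pop 23, enqueue [none], visited so far: [39, 10, 43, 4, 20, 36, 23]
Result: [39, 10, 43, 4, 20, 36, 23]
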